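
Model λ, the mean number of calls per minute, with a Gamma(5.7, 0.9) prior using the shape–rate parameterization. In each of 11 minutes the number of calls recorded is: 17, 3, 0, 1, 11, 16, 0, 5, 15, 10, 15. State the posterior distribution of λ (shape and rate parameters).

Total count ∑xᵢ = 93 over n = 11 minutes.
Gamma is conjugate to the Poisson likelihood: posterior is Gamma(shape = 5.7+93 = 98.7, rate = 0.9+11 = 11.9).

Posterior: Gamma(shape=98.7, rate=11.9)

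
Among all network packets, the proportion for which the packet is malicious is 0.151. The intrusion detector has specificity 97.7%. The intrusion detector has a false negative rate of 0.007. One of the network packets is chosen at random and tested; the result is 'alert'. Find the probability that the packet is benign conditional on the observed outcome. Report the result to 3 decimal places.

P(¬H | E) ≈ 0.115

Let H be the event that the packet is malicious. P(H) = 0.151, so P(¬H) = 0.849. With E the 'alert' result, P(E|H) = 0.993 and P(E|¬H) = 0.023.
P(E) = 0.993·0.151 + 0.023·0.849 = 0.14994 + 0.019527 = 0.16947.
By Bayes' theorem, P(H|E) = 0.14994 / 0.16947 = 0.885. Hence P(¬H|E) = 1 − 0.885 = 0.115.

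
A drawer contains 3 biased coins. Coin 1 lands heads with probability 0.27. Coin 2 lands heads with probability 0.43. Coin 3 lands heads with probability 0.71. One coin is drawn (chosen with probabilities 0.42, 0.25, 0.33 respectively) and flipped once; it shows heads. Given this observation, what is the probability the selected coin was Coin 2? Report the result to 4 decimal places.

Posterior probability ≈ 0.2362

P(heads|C1) = 0.27; P(heads|C2) = 0.43; P(heads|C3) = 0.71.
Prior × likelihood for each source: 0.42·0.27=0.1134, 0.25·0.43=0.1075, 0.33·0.71=0.2343. Summing gives P(heads) = 0.45520.
P(Coin 2 | heads) = 0.1075 / 0.45520 = 0.2362.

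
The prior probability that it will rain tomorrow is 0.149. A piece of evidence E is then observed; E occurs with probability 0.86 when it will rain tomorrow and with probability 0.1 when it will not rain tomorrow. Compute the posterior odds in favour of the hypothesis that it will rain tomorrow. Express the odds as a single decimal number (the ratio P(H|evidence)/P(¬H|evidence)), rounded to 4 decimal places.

Prior odds = 0.149/(1−0.149) = 0.17509. In log-odds, ln(0.17509) = -1.7425.
Add log likelihood ratio: ln(8.6000) = 2.1518.
Posterior log-odds = 0.40930, so posterior odds = exp(0.40930) = 1.5058.

Posterior odds ≈ 1.5058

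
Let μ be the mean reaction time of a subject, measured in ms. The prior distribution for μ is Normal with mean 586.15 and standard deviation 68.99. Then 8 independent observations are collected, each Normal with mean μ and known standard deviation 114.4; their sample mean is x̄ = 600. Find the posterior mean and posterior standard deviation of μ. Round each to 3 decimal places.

Prior precision 1/τ₀² = 1/68.99² = 0.00021010; data precision n/σ² = 8/114.4² = 0.00061128.
Posterior precision = 0.00021010 + 0.00061128 = 0.00082138, giving posterior SD = 1/√0.00082138 = 34.892.
Posterior mean = (0.00021010·586.15 + 0.00061128·600) / 0.00082138 = 596.457.

Posterior mean ≈ 596.457; posterior SD ≈ 34.892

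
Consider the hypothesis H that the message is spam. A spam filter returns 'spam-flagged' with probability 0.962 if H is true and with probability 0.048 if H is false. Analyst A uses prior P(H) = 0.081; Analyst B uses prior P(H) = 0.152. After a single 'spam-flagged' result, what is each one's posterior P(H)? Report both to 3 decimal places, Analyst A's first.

P('+'|H) = 0.962, P('+'|¬H) = 0.048.
Analyst A: numerator 0.962·0.081 = 0.077922; evidence = 0.077922+0.048·0.919 = 0.12203; posterior = 0.639.
Analyst B: numerator 0.962·0.152 = 0.14622; evidence = 0.14622+0.048·0.848 = 0.18693; posterior = 0.782.

Analyst A: 0.639; Analyst B: 0.782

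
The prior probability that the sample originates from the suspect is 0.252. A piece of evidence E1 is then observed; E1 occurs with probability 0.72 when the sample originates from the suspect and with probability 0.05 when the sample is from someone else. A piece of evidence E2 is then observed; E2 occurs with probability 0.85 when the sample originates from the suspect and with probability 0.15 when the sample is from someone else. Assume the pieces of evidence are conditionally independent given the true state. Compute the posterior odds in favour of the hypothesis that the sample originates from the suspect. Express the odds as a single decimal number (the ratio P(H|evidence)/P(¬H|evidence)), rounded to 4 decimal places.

Posterior odds ≈ 27.4909

Prior odds = 0.252/(1−0.252) = 0.33690.
Likelihood ratio for E1 = 0.72/0.05 = 14.400.
Likelihood ratio for E2 = 0.85/0.15 = 5.6667.
Posterior odds = prior odds × LR₁ × LR₂ = 27.491.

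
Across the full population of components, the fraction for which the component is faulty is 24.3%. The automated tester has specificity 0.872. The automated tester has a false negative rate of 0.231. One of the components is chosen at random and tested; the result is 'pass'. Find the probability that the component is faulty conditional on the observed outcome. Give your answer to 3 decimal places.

P(H | E) ≈ 0.078

Let H be the event that the component is faulty. P(H) = 0.243, so P(¬H) = 0.757. With E the 'pass' result, P(E|H) = 0.231 and P(E|¬H) = 0.872.
P(E) = 0.231·0.243 + 0.872·0.757 = 0.056133 + 0.66010 = 0.71624.
By Bayes' theorem, P(H|E) = 0.056133 / 0.71624 = 0.078.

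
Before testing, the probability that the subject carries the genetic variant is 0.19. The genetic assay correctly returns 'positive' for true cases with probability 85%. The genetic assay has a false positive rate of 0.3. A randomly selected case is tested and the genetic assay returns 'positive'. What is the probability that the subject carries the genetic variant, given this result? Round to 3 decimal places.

P(H | E) ≈ 0.399

Let H be the event that the subject carries the genetic variant. P(H) = 0.19, so P(¬H) = 0.81. With E the 'positive' result, P(E|H) = 0.85 and P(E|¬H) = 0.3.
P(E) = 0.85·0.19 + 0.3·0.81 = 0.16150 + 0.24300 = 0.40450.
By Bayes' theorem, P(H|E) = 0.16150 / 0.40450 = 0.399.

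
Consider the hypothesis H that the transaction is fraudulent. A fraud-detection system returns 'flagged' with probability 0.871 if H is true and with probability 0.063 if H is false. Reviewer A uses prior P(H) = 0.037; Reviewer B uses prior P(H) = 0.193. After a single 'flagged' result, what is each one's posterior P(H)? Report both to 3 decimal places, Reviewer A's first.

Reviewer A: 0.347; Reviewer B: 0.768

P('+'|H) = 0.871, P('+'|¬H) = 0.063.
Reviewer A: numerator 0.871·0.037 = 0.032227; evidence = 0.032227+0.063·0.963 = 0.092896; posterior = 0.347.
Reviewer B: numerator 0.871·0.193 = 0.16810; evidence = 0.16810+0.063·0.807 = 0.21894; posterior = 0.768.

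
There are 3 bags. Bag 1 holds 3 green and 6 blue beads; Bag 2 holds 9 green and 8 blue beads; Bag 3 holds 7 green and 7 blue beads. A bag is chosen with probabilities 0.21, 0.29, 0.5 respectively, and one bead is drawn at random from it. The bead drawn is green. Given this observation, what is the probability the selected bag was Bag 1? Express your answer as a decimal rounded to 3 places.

Posterior probability ≈ 0.148

Tabulate prior·likelihood by source: [1] prior 0.21, lik 0.3333, product 0.07000; [2] prior 0.29, lik 0.5294, product 0.1535; [3] prior 0.5, lik 0.5, product 0.2500.
Normalizing constant = 0.47353; the posterior for Bag 1 is its product over the sum, 0.07000/0.47353 = 0.148.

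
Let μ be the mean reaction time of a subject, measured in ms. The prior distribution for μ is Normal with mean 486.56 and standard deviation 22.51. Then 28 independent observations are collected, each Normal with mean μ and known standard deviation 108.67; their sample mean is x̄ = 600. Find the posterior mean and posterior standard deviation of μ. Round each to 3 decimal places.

Prior precision 1/τ₀² = 1/22.51² = 0.00197355; data precision n/σ² = 28/108.67² = 0.00237104.
Posterior precision = 0.00197355 + 0.00237104 = 0.00434459, giving posterior SD = 1/√0.00434459 = 15.171.
Posterior mean = (0.00197355·486.56 + 0.00237104·600) / 0.00434459 = 548.469.

Posterior mean ≈ 548.469; posterior SD ≈ 15.171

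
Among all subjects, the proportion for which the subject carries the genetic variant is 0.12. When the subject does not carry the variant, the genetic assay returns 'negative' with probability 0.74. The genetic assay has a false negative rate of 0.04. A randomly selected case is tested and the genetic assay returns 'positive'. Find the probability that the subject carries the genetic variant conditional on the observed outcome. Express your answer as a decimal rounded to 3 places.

P(H | E) ≈ 0.335

Write H for 'the subject carries the genetic variant'. Prior odds H:¬H = 0.12/0.88 = 0.13636. For the 'positive' outcome, the likelihood ratio is 0.96/0.26 = 3.6923.
Posterior odds = 0.13636 × 3.6923 = 0.50350, so P(H|E) = 0.50350/(1+0.50350) = 0.335.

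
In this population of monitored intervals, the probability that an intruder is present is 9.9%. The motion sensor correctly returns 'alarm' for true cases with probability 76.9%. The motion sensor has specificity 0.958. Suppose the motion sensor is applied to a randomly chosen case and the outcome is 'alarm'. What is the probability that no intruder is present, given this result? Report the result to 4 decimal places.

P(¬H | E) ≈ 0.3320

Let H be the event that an intruder is present. P(H) = 0.099, so P(¬H) = 0.901. With E the 'alarm' result, P(E|H) = 0.769 and P(E|¬H) = 0.042.
P(E) = 0.769·0.099 + 0.042·0.901 = 0.076131 + 0.037842 = 0.11397.
By Bayes' theorem, P(H|E) = 0.076131 / 0.11397 = 0.6680. Hence P(¬H|E) = 1 − 0.6680 = 0.3320.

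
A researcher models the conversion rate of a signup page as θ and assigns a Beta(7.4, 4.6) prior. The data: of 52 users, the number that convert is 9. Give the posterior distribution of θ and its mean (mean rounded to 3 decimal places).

Posterior: Beta(16.4, 47.6); mean ≈ 0.256

The binomial likelihood is conjugate to the Beta prior: with 9 successes and 43 failures, the posterior is Beta(7.4+9, 4.6+43) = Beta(16.4, 47.6).
E[θ | data] = 16.4/(16.4+47.6) = 0.256.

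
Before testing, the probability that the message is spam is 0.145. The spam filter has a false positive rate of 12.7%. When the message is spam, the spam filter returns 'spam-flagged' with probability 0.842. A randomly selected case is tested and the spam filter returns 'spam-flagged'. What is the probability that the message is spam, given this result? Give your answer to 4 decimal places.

Let H be the event that the message is spam. P(H) = 0.145, so P(¬H) = 0.855. With E the 'spam-flagged' result, P(E|H) = 0.842 and P(E|¬H) = 0.127.
P(E) = 0.842·0.145 + 0.127·0.855 = 0.12209 + 0.10859 = 0.23067.
By Bayes' theorem, P(H|E) = 0.12209 / 0.23067 = 0.5293.

P(H | E) ≈ 0.5293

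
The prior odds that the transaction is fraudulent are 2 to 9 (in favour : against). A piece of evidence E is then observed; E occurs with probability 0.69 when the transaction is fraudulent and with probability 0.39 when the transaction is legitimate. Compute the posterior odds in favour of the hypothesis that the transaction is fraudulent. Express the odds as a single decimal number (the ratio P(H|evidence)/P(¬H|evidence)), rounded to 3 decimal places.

Prior odds = 2/9 = 0.22222. In log-odds, ln(0.22222) = -1.5041.
Add log likelihood ratio: ln(1.7692) = 0.57054.
Posterior log-odds = -0.93353, so posterior odds = exp(-0.93353) = 0.39316.

Posterior odds ≈ 0.393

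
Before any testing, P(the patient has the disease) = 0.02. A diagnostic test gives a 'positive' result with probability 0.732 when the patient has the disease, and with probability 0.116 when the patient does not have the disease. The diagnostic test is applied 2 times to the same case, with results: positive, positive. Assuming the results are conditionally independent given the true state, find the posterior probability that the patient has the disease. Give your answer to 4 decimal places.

Posterior P(H) ≈ 0.4483

With H the event that the patient has the disease, the joint likelihood of the observed sequence is P(data|H) = 0.732·0.732 = 0.53582 and P(data|¬H) = 0.116·0.116 = 0.013456.
Bayes: P(H|data) = 0.02·0.53582 / (0.02·0.53582 + 0.98·0.013456) = 0.010716/0.023903 = 0.4483.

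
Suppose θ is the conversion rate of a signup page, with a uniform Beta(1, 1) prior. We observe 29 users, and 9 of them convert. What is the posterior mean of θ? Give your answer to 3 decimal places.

Posterior mean ≈ 0.323

The binomial likelihood is conjugate to the Beta prior: with 9 successes and 20 failures, the posterior is Beta(1+9, 1+20) = Beta(10, 21).
Posterior mean = α/(α+β) = 10/31 = 0.323.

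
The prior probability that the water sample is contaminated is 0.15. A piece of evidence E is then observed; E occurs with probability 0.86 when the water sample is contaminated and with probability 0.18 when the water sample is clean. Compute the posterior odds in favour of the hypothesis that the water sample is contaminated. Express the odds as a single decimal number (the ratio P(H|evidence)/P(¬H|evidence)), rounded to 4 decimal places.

Posterior odds ≈ 0.8431

Prior odds = 0.15/(1−0.15) = 0.17647.
Likelihood ratio for E = 0.86/0.18 = 4.7778.
Posterior odds = prior odds × LR = 0.84314.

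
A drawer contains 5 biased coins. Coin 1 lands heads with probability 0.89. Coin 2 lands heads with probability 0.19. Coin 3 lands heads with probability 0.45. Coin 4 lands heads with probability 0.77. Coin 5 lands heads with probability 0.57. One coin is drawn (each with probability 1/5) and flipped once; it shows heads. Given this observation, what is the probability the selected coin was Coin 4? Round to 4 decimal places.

Posterior probability ≈ 0.2683

P(heads|C1) = 0.89; P(heads|C2) = 0.19; P(heads|C3) = 0.45; P(heads|C4) = 0.77; P(heads|C5) = 0.57.
Prior × likelihood for each source: 0.2·0.89=0.1780, 0.2·0.19=0.03800, 0.2·0.45=0.09000, 0.2·0.77=0.1540, 0.2·0.57=0.1140. Summing gives P(heads) = 0.57400.
P(Coin 4 | heads) = 0.1540 / 0.57400 = 0.2683.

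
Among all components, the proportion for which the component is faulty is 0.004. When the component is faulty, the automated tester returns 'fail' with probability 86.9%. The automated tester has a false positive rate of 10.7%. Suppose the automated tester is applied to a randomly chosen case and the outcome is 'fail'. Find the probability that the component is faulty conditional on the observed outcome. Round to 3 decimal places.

P(H | E) ≈ 0.032

Write H for 'the component is faulty'. Prior odds H:¬H = 0.004/0.996 = 0.0040161. For the 'fail' outcome, the likelihood ratio is 0.869/0.107 = 8.1215.
Posterior odds = 0.0040161 × 8.1215 = 0.032616, so P(H|E) = 0.032616/(1+0.032616) = 0.032.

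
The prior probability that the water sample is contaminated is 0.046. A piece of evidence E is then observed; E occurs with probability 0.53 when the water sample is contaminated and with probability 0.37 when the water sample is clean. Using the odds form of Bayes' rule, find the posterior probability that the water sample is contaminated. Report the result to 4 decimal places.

Prior odds = 0.046/(1−0.046) = 0.048218. In log-odds, ln(0.048218) = -3.0320.
Add log likelihood ratio: ln(1.4324) = 0.35937.
Posterior log-odds = -2.6726, so posterior odds = exp(-2.6726) = 0.069069. Converting, P(H|E) = 0.069069/1.0691 = 0.0646.

Posterior probability ≈ 0.0646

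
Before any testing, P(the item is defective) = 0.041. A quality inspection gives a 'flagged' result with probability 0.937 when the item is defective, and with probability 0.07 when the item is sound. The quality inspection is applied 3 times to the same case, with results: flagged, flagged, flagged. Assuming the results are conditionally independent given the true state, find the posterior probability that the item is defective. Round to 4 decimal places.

Posterior P(H) ≈ 0.9903

Let H be the event that the item is defective; start with P(H) = 0.041. P('flagged'|H) = 0.937, P('flagged'|¬H) = 0.07.
Update on result 1 ('flagged'): P(H) ← 0.937·0.0410 / (0.937·0.0410 + 0.07·0.9590) = 0.038417/0.10555 = 0.3640.
Update on result 2 ('flagged'): P(H) ← 0.937·0.3640 / (0.937·0.3640 + 0.07·0.6360) = 0.34105/0.38557 = 0.8845.
Update on result 3 ('flagged'): P(H) ← 0.937·0.8845 / (0.937·0.8845 + 0.07·0.1155) = 0.82881/0.83689 = 0.9903.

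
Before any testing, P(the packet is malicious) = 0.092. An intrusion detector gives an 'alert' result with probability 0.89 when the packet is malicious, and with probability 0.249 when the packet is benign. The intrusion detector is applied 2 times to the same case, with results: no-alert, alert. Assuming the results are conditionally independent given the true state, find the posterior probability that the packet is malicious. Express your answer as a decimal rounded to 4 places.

Posterior P(H) ≈ 0.0504

Let H be the event that the packet is malicious; start with P(H) = 0.092. P('alert'|H) = 0.89, P('alert'|¬H) = 0.249.
Update on result 1 ('no-alert'): P(H) ← 0.11·0.0920 / (0.11·0.0920 + 0.751·0.9080) = 0.010120/0.69203 = 0.0146.
Update on result 2 ('alert'): P(H) ← 0.89·0.0146 / (0.89·0.0146 + 0.249·0.9854) = 0.013015/0.25837 = 0.0504.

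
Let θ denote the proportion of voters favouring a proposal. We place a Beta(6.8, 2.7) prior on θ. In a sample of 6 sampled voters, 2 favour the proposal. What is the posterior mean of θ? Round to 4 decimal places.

Posterior mean ≈ 0.5677

The binomial likelihood is conjugate to the Beta prior: with 2 successes and 4 failures, the posterior is Beta(6.8+2, 2.7+4) = Beta(8.8, 6.7).
E[θ | data] = 8.8/(8.8+6.7) = 0.5677.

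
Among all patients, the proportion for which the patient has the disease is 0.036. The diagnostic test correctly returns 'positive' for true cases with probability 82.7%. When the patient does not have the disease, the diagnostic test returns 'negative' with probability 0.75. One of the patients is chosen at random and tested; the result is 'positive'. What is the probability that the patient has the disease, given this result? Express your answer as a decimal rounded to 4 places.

Write H for 'the patient has the disease'. Prior odds H:¬H = 0.036/0.964 = 0.037344. For the 'positive' outcome, the likelihood ratio is 0.827/0.25 = 3.3080.
Posterior odds = 0.037344 × 3.3080 = 0.12354, so P(H|E) = 0.12354/(1+0.12354) = 0.1100.

P(H | E) ≈ 0.1100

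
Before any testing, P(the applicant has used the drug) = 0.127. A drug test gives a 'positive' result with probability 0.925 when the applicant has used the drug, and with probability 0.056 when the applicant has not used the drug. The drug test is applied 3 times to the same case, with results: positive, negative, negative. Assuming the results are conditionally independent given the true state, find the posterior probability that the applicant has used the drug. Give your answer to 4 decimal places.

Let H be the event that the applicant has used the drug; start with P(H) = 0.127. P('positive'|H) = 0.925, P('positive'|¬H) = 0.056.
Update on result 1 ('positive'): P(H) ← 0.925·0.1270 / (0.925·0.1270 + 0.056·0.8730) = 0.11748/0.16636 = 0.7061.
Update on result 2 ('negative'): P(H) ← 0.075·0.7061 / (0.075·0.7061 + 0.944·0.2939) = 0.052960/0.33037 = 0.1603.
Update on result 3 ('negative'): P(H) ← 0.075·0.1603 / (0.075·0.1603 + 0.944·0.8397) = 0.012023/0.80469 = 0.0149.

Posterior P(H) ≈ 0.0149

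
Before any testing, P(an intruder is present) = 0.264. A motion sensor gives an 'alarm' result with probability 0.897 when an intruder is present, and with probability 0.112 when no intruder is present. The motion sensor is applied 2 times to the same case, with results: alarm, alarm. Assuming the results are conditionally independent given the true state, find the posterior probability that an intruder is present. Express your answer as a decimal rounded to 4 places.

Posterior P(H) ≈ 0.9583

Let H be the event that an intruder is present; start with P(H) = 0.264. P('alarm'|H) = 0.897, P('alarm'|¬H) = 0.112.
Update on result 1 ('alarm'): P(H) ← 0.897·0.2640 / (0.897·0.2640 + 0.112·0.7360) = 0.23681/0.31924 = 0.7418.
Update on result 2 ('alarm'): P(H) ← 0.897·0.7418 / (0.897·0.7418 + 0.112·0.2582) = 0.66538/0.69430 = 0.9583.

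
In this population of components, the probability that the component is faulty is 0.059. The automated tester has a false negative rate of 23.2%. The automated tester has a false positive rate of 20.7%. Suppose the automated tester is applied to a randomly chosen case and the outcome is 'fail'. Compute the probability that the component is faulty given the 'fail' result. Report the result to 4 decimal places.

P(H | E) ≈ 0.1887

Write H for 'the component is faulty'. Prior odds H:¬H = 0.059/0.941 = 0.062699. For the 'fail' outcome, the likelihood ratio is 0.768/0.207 = 3.7101.
Posterior odds = 0.062699 × 3.7101 = 0.23262, so P(H|E) = 0.23262/(1+0.23262) = 0.1887.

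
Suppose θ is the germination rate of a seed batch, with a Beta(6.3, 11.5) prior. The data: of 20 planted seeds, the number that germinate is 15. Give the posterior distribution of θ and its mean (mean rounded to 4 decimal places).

The binomial likelihood is conjugate to the Beta prior: with 15 successes and 5 failures, the posterior is Beta(6.3+15, 11.5+5) = Beta(21.3, 16.5).
E[θ | data] = 21.3/(21.3+16.5) = 0.5635.

Posterior: Beta(21.3, 16.5); mean ≈ 0.5635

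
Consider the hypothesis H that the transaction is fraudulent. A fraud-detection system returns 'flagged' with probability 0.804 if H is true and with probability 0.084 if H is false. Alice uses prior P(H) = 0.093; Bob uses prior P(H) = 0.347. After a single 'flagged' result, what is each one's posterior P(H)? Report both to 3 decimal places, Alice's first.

Alice: 0.495; Bob: 0.836

The likelihood ratio for a 'flagged' result is 0.804/0.084 = 9.5714.
Alice: prior odds 0.093/0.907 = 0.10254; posterior odds 0.98141; posterior probability 0.495.
Bob: prior odds 0.347/0.653 = 0.53139; posterior odds 5.0862; posterior probability 0.836.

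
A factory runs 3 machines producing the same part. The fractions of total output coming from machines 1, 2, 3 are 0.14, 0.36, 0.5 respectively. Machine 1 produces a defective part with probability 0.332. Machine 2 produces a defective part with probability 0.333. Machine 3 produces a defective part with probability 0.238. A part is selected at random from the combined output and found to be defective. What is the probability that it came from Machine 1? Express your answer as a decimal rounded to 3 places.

Posterior probability ≈ 0.163

P(defective|M1) = 0.332; P(defective|M2) = 0.333; P(defective|M3) = 0.238.
Prior × likelihood for each source: 0.14·0.332=0.04648, 0.36·0.333=0.1199, 0.5·0.238=0.1190. Summing gives P(defective) = 0.28536.
P(Machine 1 | defective) = 0.04648 / 0.28536 = 0.163.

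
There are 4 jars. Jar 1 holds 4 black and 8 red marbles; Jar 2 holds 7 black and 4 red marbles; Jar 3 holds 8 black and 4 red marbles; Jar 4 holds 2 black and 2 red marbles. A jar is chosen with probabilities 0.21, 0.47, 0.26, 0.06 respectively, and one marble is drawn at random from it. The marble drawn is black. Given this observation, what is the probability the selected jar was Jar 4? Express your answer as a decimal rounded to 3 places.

Tabulate prior·likelihood by source: [1] prior 0.21, lik 0.3333, product 0.07000; [2] prior 0.47, lik 0.6364, product 0.2991; [3] prior 0.26, lik 0.6667, product 0.1733; [4] prior 0.06, lik 0.5, product 0.03000.
Normalizing constant = 0.57242; the posterior for Jar 4 is its product over the sum, 0.03000/0.57242 = 0.052.

Posterior probability ≈ 0.052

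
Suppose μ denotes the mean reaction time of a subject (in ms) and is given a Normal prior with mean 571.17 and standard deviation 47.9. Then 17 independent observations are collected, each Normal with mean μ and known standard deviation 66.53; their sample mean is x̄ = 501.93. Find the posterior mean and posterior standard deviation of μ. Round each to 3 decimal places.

With known σ, the Normal prior is conjugate. Weight on the data is w = (n/σ²)/(n/σ² + 1/τ₀²) = 0.00384073/(0.00384073+0.00043584) = 0.89809.
Posterior mean = w·x̄ + (1−w)·μ₀ = 0.89809·501.93 + 0.10191·571.17 = 508.987. Posterior variance = 1/(0.00384073+0.00043584) = 233.832, so SD = 15.292.

Posterior mean ≈ 508.987; posterior SD ≈ 15.292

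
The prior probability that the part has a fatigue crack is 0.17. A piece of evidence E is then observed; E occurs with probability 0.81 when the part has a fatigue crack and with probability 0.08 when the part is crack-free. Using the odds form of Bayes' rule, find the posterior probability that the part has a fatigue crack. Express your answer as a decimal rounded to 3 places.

Posterior probability ≈ 0.675

Prior odds = 0.17/(1−0.17) = 0.20482.
Likelihood ratio for E = 0.81/0.08 = 10.125.
Posterior odds = prior odds × LR = 2.0738.
Posterior probability = odds/(1+odds) = 2.0738/3.0738 = 0.675.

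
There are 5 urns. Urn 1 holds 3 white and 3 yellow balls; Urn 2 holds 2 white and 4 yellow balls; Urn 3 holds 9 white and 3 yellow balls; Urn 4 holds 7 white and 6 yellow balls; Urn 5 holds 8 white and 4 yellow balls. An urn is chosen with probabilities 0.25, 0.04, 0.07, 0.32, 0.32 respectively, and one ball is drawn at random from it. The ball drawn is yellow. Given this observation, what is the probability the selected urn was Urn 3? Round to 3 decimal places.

Posterior probability ≈ 0.041

P(yellow|Urn 1) = 0.5; P(yellow|Urn 2) = 0.6667; P(yellow|Urn 3) = 0.25; P(yellow|Urn 4) = 0.4615; P(yellow|Urn 5) = 0.3333.
Prior × likelihood for each source: 0.25·0.5=0.1250, 0.04·0.6667=0.02667, 0.07·0.25=0.01750, 0.32·0.4615=0.1477, 0.32·0.3333=0.1067. Summing gives P(yellow) = 0.42353.
P(Urn 3 | yellow) = 0.01750 / 0.42353 = 0.041.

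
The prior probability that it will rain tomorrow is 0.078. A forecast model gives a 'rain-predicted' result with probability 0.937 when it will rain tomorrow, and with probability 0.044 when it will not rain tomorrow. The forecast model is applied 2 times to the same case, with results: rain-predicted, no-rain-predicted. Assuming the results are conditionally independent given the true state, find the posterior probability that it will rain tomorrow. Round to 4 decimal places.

With H the event that it will rain tomorrow, the joint likelihood of the observed sequence is P(data|H) = 0.937·0.063 = 0.059031 and P(data|¬H) = 0.044·0.956 = 0.042064.
Bayes: P(H|data) = 0.078·0.059031 / (0.078·0.059031 + 0.922·0.042064) = 0.0046044/0.043387 = 0.1061.

Posterior P(H) ≈ 0.1061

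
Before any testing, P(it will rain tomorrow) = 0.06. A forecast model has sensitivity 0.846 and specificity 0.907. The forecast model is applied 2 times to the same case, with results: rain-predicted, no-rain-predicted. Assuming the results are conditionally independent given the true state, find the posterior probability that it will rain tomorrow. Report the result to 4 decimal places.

Posterior P(H) ≈ 0.0897

Let H be the event that it will rain tomorrow; start with P(H) = 0.06. P('rain-predicted'|H) = 0.846, P('rain-predicted'|¬H) = 0.093.
Update on result 1 ('rain-predicted'): P(H) ← 0.846·0.0600 / (0.846·0.0600 + 0.093·0.9400) = 0.050760/0.13818 = 0.3673.
Update on result 2 ('no-rain-predicted'): P(H) ← 0.154·0.3673 / (0.154·0.3673 + 0.907·0.6327) = 0.056571/0.63039 = 0.0897.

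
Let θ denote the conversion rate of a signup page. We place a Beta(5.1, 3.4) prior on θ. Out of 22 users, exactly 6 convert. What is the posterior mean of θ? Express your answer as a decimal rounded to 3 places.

Observing 6 successes and 16 failures updates Beta(5.1, 3.4) by adding the success and failure counts to the two shape parameters: α = 5.1+6 = 11.1, β = 3.4+16 = 19.4.
E[θ | data] = 11.1/(11.1+19.4) = 0.364.

Posterior mean ≈ 0.364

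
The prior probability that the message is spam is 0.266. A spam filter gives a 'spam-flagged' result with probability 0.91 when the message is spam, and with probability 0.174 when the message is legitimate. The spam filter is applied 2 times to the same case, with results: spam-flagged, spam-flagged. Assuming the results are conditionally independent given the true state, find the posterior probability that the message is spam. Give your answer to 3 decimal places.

Let H be the event that the message is spam; start with P(H) = 0.266. P('spam-flagged'|H) = 0.91, P('spam-flagged'|¬H) = 0.174.
Update on result 1 ('spam-flagged'): P(H) ← 0.91·0.2660 / (0.91·0.2660 + 0.174·0.7340) = 0.24206/0.36978 = 0.6546.
Update on result 2 ('spam-flagged'): P(H) ← 0.91·0.6546 / (0.91·0.6546 + 0.174·0.3454) = 0.59570/0.65579 = 0.9084.

Posterior P(H) ≈ 0.908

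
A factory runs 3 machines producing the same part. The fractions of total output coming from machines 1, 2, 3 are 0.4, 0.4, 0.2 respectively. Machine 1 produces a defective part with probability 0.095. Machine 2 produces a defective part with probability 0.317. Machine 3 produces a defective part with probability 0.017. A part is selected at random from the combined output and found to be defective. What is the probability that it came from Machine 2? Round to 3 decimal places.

Tabulate prior·likelihood by source: [1] prior 0.4, lik 0.095, product 0.03800; [2] prior 0.4, lik 0.317, product 0.1268; [3] prior 0.2, lik 0.017, product 0.003400.
Normalizing constant = 0.16820; the posterior for Machine 2 is its product over the sum, 0.1268/0.16820 = 0.754.

Posterior probability ≈ 0.754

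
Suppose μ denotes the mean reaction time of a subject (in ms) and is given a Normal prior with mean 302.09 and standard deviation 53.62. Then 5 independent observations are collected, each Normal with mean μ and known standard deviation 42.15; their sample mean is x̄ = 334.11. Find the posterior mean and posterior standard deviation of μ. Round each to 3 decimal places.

With known σ, the Normal prior is conjugate. Weight on the data is w = (n/σ²)/(n/σ² + 1/τ₀²) = 0.00281433/(0.00281433+0.00034781) = 0.89001.
Posterior mean = w·x̄ + (1−w)·μ₀ = 0.89001·334.11 + 0.10999·302.09 = 330.588. Posterior variance = 1/(0.00281433+0.00034781) = 316.241, so SD = 17.783.

Posterior mean ≈ 330.588; posterior SD ≈ 17.783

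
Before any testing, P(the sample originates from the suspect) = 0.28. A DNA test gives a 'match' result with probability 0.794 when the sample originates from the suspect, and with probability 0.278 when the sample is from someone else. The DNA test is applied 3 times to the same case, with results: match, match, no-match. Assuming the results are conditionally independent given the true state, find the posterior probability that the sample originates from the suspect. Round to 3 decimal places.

With H the event that the sample originates from the suspect, the joint likelihood of the observed sequence is P(data|H) = 0.794·0.794·0.206 = 0.12987 and P(data|¬H) = 0.278·0.278·0.722 = 0.055799.
Bayes: P(H|data) = 0.28·0.12987 / (0.28·0.12987 + 0.72·0.055799) = 0.036364/0.076539 = 0.4751.

Posterior P(H) ≈ 0.475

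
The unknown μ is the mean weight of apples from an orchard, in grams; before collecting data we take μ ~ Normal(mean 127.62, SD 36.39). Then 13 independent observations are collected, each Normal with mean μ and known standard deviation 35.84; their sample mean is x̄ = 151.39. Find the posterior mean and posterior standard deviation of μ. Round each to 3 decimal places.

Posterior mean ≈ 149.740; posterior SD ≈ 9.589

Prior precision 1/τ₀² = 1/36.39² = 0.00075515; data precision n/σ² = 13/35.84² = 0.0101206.
Posterior precision = 0.00075515 + 0.0101206 = 0.0108758, giving posterior SD = 1/√0.0108758 = 9.589.
Posterior mean = (0.00075515·127.62 + 0.0101206·151.39) / 0.0108758 = 149.740.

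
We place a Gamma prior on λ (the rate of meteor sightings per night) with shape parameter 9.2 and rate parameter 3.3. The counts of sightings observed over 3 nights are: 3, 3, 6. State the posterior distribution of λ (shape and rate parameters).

Posterior: Gamma(shape=21.2, rate=6.3)

Total count ∑xᵢ = 12 over n = 3 nights.
Gamma is conjugate to the Poisson likelihood: posterior is Gamma(shape = 9.2+12 = 21.2, rate = 3.3+3 = 6.3).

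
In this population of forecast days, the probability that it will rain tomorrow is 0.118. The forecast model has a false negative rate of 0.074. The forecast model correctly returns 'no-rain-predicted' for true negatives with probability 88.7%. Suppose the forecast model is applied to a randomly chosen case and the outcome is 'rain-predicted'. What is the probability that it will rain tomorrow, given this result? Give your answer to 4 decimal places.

P(H | E) ≈ 0.5230

Write H for 'it will rain tomorrow'. Prior odds H:¬H = 0.118/0.882 = 0.13379. For the 'rain-predicted' outcome, the likelihood ratio is 0.926/0.113 = 8.1947.
Posterior odds = 0.13379 × 8.1947 = 1.0963, so P(H|E) = 1.0963/(1+1.0963) = 0.5230.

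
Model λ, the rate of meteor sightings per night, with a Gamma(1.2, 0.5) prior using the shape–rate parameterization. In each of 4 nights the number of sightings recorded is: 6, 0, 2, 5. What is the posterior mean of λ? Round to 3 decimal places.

Posterior mean ≈ 3.156

Total count ∑xᵢ = 13 over n = 4 nights.
Gamma is conjugate to the Poisson likelihood: posterior is Gamma(shape = 1.2+13 = 14.2, rate = 0.5+4 = 4.5).
E[λ | data] = 14.2/4.5 = 3.156.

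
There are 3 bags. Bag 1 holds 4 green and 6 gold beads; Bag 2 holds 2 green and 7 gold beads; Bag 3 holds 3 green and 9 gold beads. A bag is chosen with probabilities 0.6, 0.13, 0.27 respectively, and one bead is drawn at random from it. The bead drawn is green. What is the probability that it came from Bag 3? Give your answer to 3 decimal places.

Posterior probability ≈ 0.201

Tabulate prior·likelihood by source: [1] prior 0.6, lik 0.4, product 0.2400; [2] prior 0.13, lik 0.2222, product 0.02889; [3] prior 0.27, lik 0.25, product 0.06750.
Normalizing constant = 0.33639; the posterior for Bag 3 is its product over the sum, 0.06750/0.33639 = 0.201.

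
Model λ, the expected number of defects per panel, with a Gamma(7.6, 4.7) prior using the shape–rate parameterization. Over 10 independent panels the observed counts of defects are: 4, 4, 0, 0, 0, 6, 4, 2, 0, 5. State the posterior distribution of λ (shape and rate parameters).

The Poisson likelihood adds the total count to the shape and the number of exposure periods to the rate. Here ∑xᵢ = 25 and n = 10, so shape 7.6→32.6 and rate 4.7→14.7.

Posterior: Gamma(shape=32.6, rate=14.7)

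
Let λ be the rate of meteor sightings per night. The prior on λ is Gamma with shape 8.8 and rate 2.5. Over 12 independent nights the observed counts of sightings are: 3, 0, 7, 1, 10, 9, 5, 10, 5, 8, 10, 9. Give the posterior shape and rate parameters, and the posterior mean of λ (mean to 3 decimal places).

Posterior: Gamma(shape=85.8, rate=14.5); mean ≈ 5.917

Total count ∑xᵢ = 77 over n = 12 nights.
Gamma is conjugate to the Poisson likelihood: posterior is Gamma(shape = 8.8+77 = 85.8, rate = 2.5+12 = 14.5).
E[λ | data] = 85.8/14.5 = 5.917.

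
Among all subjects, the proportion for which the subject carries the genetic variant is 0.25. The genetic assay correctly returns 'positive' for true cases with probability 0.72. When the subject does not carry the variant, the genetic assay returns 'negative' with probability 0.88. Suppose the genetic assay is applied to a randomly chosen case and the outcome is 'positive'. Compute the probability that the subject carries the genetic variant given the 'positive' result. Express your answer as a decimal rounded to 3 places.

Write H for 'the subject carries the genetic variant'. Prior odds H:¬H = 0.25/0.75 = 0.33333. For the 'positive' outcome, the likelihood ratio is 0.72/0.12 = 6.0000.
Posterior odds = 0.33333 × 6.0000 = 2.0000, so P(H|E) = 2.0000/(1+2.0000) = 0.667.

P(H | E) ≈ 0.667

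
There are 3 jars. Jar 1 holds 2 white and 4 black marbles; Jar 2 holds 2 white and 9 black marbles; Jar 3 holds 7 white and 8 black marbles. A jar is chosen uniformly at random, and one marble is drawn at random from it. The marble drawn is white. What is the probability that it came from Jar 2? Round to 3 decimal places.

Tabulate prior·likelihood by source: [1] prior 0.333333, lik 0.3333, product 0.1111; [2] prior 0.333333, lik 0.1818, product 0.06061; [3] prior 0.333333, lik 0.4667, product 0.1556.
Normalizing constant = 0.32727; the posterior for Jar 2 is its product over the sum, 0.06061/0.32727 = 0.185.

Posterior probability ≈ 0.185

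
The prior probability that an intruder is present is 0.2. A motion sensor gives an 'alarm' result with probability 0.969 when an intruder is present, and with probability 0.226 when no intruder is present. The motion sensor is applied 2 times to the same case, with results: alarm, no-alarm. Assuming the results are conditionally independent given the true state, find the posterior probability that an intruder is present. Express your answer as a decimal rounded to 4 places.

With H the event that an intruder is present, the joint likelihood of the observed sequence is P(data|H) = 0.969·0.031 = 0.030039 and P(data|¬H) = 0.226·0.774 = 0.17492.
Bayes: P(H|data) = 0.2·0.030039 / (0.2·0.030039 + 0.8·0.17492) = 0.0060078/0.14595 = 0.0412.

Posterior P(H) ≈ 0.0412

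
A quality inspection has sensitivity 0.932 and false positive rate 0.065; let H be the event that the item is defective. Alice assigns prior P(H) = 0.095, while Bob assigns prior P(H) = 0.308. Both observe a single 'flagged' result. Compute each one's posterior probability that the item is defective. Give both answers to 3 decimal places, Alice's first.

P('+'|H) = 0.932, P('+'|¬H) = 0.065.
Alice: numerator 0.932·0.095 = 0.088540; evidence = 0.088540+0.065·0.905 = 0.14737; posterior = 0.601.
Bob: numerator 0.932·0.308 = 0.28706; evidence = 0.28706+0.065·0.692 = 0.33204; posterior = 0.865.

Alice: 0.601; Bob: 0.865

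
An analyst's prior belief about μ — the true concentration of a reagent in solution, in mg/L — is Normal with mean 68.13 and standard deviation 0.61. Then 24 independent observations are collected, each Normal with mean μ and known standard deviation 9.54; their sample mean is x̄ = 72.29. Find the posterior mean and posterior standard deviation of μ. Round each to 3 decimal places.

Posterior mean ≈ 68.502; posterior SD ≈ 0.582

With known σ, the Normal prior is conjugate. Weight on the data is w = (n/σ²)/(n/σ² + 1/τ₀²) = 0.263703/(0.263703+2.68745) = 0.089356.
Posterior mean = w·x̄ + (1−w)·μ₀ = 0.089356·72.29 + 0.91064·68.13 = 68.502. Posterior variance = 1/(0.263703+2.68745) = 0.338851, so SD = 0.582.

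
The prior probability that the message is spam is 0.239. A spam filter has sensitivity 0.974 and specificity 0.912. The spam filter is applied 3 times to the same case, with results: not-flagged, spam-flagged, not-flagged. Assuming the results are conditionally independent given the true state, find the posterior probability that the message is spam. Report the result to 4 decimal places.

Posterior P(H) ≈ 0.0028

With H the event that the message is spam, the joint likelihood of the observed sequence is P(data|H) = 0.026·0.974·0.026 = 0.00065842 and P(data|¬H) = 0.912·0.088·0.912 = 0.073193.
Bayes: P(H|data) = 0.239·0.00065842 / (0.239·0.00065842 + 0.761·0.073193) = 0.00015736/0.055858 = 0.0028.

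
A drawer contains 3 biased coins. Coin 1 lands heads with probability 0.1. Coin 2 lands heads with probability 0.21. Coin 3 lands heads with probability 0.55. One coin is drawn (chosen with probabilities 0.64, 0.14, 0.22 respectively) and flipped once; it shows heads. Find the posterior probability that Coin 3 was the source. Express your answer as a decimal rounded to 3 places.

P(heads|C1) = 0.1; P(heads|C2) = 0.21; P(heads|C3) = 0.55.
Prior × likelihood for each source: 0.64·0.1=0.06400, 0.14·0.21=0.02940, 0.22·0.55=0.1210. Summing gives P(heads) = 0.21440.
P(Coin 3 | heads) = 0.1210 / 0.21440 = 0.564.

Posterior probability ≈ 0.564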